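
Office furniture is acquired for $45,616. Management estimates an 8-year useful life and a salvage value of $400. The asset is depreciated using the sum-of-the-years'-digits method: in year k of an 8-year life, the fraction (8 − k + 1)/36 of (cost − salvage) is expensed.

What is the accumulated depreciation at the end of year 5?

Depreciable base = $45,616 − $400 = $45,216.
Sum of the years' digits = 8+7+6+5+4+3+2+1 = 36.
Year 1: $45,216 × 8/36 = $10,048. Book value $35,568.
Year 2: $45,216 × 7/36 = $8,792. Book value $26,776.
Year 3: $45,216 × 6/36 = $7,536. Book value $19,240.
Year 4: $45,216 × 5/36 = $6,280. Book value $12,960.
Year 5: $45,216 × 4/36 = $5,024. Book value $7,936.
Accumulated through year 5 = $45,616 − $7,936 = $37,680.

$37,680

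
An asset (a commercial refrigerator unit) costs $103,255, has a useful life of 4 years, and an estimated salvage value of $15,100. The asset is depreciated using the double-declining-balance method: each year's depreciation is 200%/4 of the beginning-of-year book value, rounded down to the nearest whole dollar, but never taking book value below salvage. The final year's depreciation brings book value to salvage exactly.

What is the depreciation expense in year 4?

Depreciable base = $103,255 − $15,100 = $88,155.
Year 1: ⌊$103,255 × 200%/4⌋ = $51,627. Book value $51,628.
Year 2: ⌊$51,628 × 200%/4⌋ = $25,814. Book value $25,814.
Year 3: ⌊$25,814 × 200%/4⌋ = $12,907, capped at $10,714. Book value $15,100.
Year 4 (final): $15,100 − $15,100 = $0. Book value $15,100.

$0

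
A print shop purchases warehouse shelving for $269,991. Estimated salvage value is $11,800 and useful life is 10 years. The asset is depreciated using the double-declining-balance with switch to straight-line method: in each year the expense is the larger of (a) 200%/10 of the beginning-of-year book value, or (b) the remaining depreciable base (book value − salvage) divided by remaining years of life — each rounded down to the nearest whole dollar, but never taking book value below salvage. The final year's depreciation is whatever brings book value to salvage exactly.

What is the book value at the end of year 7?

$56,034

Depreciable base = $269,991 − $11,800 = $258,191.
Year 1: DB = ⌊$269,991 × 200%/10⌋ = $53,998; SL = ⌊$258,191/10⌋ = $25,819 → take DB $53,998. Book value $215,993.
Year 2: DB = ⌊$215,993 × 200%/10⌋ = $43,198; SL = ⌊$204,193/9⌋ = $22,688 → take DB $43,198. Book value $172,795.
Year 3: DB = ⌊$172,795 × 200%/10⌋ = $34,559; SL = ⌊$160,995/8⌋ = $20,124 → take DB $34,559. Book value $138,236.
Year 4: DB = ⌊$138,236 × 200%/10⌋ = $27,647; SL = ⌊$126,436/7⌋ = $18,062 → take DB $27,647. Book value $110,589.
Year 5: DB = ⌊$110,589 × 200%/10⌋ = $22,117; SL = ⌊$98,789/6⌋ = $16,464 → take DB $22,117. Book value $88,472.
Year 6: DB = ⌊$88,472 × 200%/10⌋ = $17,694; SL = ⌊$76,672/5⌋ = $15,334 → take DB $17,694. Book value $70,778.
Year 7: DB = ⌊$70,778 × 200%/10⌋ = $14,155; SL = ⌊$58,978/4⌋ = $14,744 → take SL $14,744. Book value $56,034.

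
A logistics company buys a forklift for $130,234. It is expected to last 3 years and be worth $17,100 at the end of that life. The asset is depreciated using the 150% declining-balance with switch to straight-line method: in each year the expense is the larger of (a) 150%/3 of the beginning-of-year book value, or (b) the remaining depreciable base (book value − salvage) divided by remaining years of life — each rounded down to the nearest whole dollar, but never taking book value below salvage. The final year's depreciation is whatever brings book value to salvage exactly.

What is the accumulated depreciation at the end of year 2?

Depreciable base = $130,234 − $17,100 = $113,134.
Year 1: DB = ⌊$130,234 × 150%/3⌋ = $65,117; SL = ⌊$113,134/3⌋ = $37,711 → take DB $65,117. Book value $65,117.
Year 2: DB = ⌊$65,117 × 150%/3⌋ = $32,558; SL = ⌊$48,017/2⌋ = $24,008 → take DB $32,558. Book value $32,559.
Accumulated through year 2 = $130,234 − $32,559 = $97,675.

$97,675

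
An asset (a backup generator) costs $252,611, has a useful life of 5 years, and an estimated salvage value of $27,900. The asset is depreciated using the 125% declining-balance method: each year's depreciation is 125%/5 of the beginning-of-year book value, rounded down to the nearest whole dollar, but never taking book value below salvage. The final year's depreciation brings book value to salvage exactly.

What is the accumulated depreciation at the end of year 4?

$172,682

Depreciable base = $252,611 − $27,900 = $224,711.
Year 1: ⌊$252,611 × 125%/5⌋ = $63,152. Book value $189,459.
Year 2: ⌊$189,459 × 125%/5⌋ = $47,364. Book value $142,095.
Year 3: ⌊$142,095 × 125%/5⌋ = $35,523. Book value $106,572.
Year 4: ⌊$106,572 × 125%/5⌋ = $26,643. Book value $79,929.
Accumulated through year 4 = $252,611 − $79,929 = $172,682.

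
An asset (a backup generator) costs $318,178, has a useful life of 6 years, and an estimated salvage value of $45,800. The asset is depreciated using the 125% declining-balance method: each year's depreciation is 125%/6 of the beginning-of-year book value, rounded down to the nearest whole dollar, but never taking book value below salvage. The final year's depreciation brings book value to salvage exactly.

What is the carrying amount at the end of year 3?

$157,870

Depreciable base = $318,178 − $45,800 = $272,378.
Year 1: ⌊$318,178 × 125%/6⌋ = $66,287. Book value $251,891.
Year 2: ⌊$251,891 × 125%/6⌋ = $52,477. Book value $199,414.
Year 3: ⌊$199,414 × 125%/6⌋ = $41,544. Book value $157,870.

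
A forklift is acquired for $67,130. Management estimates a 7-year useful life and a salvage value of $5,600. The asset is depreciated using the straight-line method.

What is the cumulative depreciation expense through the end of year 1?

Depreciable base = $67,130 − $5,600 = $61,530.
Annual expense = $61,530 / 7 = $8,790.
End of year 1: book value $58,340.
Accumulated through year 1 = $67,130 − $58,340 = $8,790.

$8,790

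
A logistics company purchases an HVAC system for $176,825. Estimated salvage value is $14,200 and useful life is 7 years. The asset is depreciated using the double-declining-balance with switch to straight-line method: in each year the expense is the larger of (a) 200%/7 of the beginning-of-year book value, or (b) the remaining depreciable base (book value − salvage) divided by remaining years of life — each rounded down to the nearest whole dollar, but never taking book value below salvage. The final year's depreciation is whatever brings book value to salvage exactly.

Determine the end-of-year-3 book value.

$64,442

Depreciable base = $176,825 − $14,200 = $162,625.
Year 1: DB = ⌊$176,825 × 200%/7⌋ = $50,521; SL = ⌊$162,625/7⌋ = $23,232 → take DB $50,521. Book value $126,304.
Year 2: DB = ⌊$126,304 × 200%/7⌋ = $36,086; SL = ⌊$112,104/6⌋ = $18,684 → take DB $36,086. Book value $90,218.
Year 3: DB = ⌊$90,218 × 200%/7⌋ = $25,776; SL = ⌊$76,018/5⌋ = $15,203 → take DB $25,776. Book value $64,442.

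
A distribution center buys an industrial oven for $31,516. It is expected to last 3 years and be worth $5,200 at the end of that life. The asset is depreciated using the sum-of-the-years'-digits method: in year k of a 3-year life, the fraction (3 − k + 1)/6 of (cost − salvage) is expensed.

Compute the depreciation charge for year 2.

$8,772

Depreciable base = $31,516 − $5,200 = $26,316.
Sum of the years' digits = 3+2+1 = 6.
Year 1: $26,316 × 3/6 = $13,158. Book value $18,358.
Year 2: $26,316 × 2/6 = $8,772. Book value $9,586.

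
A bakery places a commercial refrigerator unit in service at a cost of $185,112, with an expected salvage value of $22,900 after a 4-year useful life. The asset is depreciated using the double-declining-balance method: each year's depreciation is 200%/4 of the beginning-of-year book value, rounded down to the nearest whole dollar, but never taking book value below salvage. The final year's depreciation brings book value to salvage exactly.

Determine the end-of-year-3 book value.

$23,139

Depreciable base = $185,112 − $22,900 = $162,212.
Year 1: ⌊$185,112 × 200%/4⌋ = $92,556. Book value $92,556.
Year 2: ⌊$92,556 × 200%/4⌋ = $46,278. Book value $46,278.
Year 3: ⌊$46,278 × 200%/4⌋ = $23,139. Book value $23,139.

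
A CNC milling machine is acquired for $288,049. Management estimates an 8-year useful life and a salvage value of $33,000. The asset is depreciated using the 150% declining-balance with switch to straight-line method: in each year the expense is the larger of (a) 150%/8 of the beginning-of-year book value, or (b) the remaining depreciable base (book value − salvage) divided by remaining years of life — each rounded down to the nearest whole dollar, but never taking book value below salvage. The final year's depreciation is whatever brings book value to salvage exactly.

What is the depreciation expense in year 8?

Depreciable base = $288,049 − $33,000 = $255,049.
Year 1: DB = ⌊$288,049 × 150%/8⌋ = $54,009; SL = ⌊$255,049/8⌋ = $31,881 → take DB $54,009. Book value $234,040.
Year 2: DB = ⌊$234,040 × 150%/8⌋ = $43,882; SL = ⌊$201,040/7⌋ = $28,720 → take DB $43,882. Book value $190,158.
Year 3: DB = ⌊$190,158 × 150%/8⌋ = $35,654; SL = ⌊$157,158/6⌋ = $26,193 → take DB $35,654. Book value $154,504.
Year 4: DB = ⌊$154,504 × 150%/8⌋ = $28,969; SL = ⌊$121,504/5⌋ = $24,300 → take DB $28,969. Book value $125,535.
Year 5: DB = ⌊$125,535 × 150%/8⌋ = $23,537; SL = ⌊$92,535/4⌋ = $23,133 → take DB $23,537. Book value $101,998.
Year 6: DB = ⌊$101,998 × 150%/8⌋ = $19,124; SL = ⌊$68,998/3⌋ = $22,999 → take SL $22,999. Book value $78,999.
Year 7: DB = ⌊$78,999 × 150%/8⌋ = $14,812; SL = ⌊$45,999/2⌋ = $22,999 → take SL $22,999. Book value $56,000.
Year 8 (final): $56,000 − $33,000 = $23,000. Book value $33,000.

$23,000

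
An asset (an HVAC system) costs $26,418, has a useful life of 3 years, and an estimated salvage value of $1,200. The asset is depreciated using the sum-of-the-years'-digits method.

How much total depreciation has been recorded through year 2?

Depreciable base = $26,418 − $1,200 = $25,218.
Sum of the years' digits = 3+2+1 = 6.
Year 1: $25,218 × 3/6 = $12,609. Book value $13,809.
Year 2: $25,218 × 2/6 = $8,406. Book value $5,403.
Accumulated through year 2 = $26,418 − $5,403 = $21,015.

$21,015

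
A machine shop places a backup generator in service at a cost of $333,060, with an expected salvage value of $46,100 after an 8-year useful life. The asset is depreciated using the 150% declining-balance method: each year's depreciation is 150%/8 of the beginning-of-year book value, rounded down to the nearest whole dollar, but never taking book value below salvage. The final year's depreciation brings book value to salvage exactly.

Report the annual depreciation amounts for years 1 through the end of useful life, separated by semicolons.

Depreciable base = $333,060 − $46,100 = $286,960.
Year 1: ⌊$333,060 × 150%/8⌋ = $62,448. Book value $270,612.
Year 2: ⌊$270,612 × 150%/8⌋ = $50,739. Book value $219,873.
Year 3: ⌊$219,873 × 150%/8⌋ = $41,226. Book value $178,647.
Year 4: ⌊$178,647 × 150%/8⌋ = $33,496. Book value $145,151.
Year 5: ⌊$145,151 × 150%/8⌋ = $27,215. Book value $117,936.
Year 6: ⌊$117,936 × 150%/8⌋ = $22,113. Book value $95,823.
Year 7: ⌊$95,823 × 150%/8⌋ = $17,966. Book value $77,857.
Year 8 (final): $77,857 − $46,100 = $31,757. Book value $46,100.

$62,448; $50,739; $41,226; $33,496; $27,215; $22,113; $17,966; $31,757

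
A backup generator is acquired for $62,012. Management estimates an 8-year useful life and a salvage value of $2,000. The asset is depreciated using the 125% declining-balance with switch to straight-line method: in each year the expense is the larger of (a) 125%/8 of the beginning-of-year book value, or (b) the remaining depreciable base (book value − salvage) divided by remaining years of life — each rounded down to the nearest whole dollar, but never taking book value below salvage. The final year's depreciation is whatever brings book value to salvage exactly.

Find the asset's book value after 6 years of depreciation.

$16,050

Depreciable base = $62,012 − $2,000 = $60,012.
Year 1: DB = ⌊$62,012 × 125%/8⌋ = $9,689; SL = ⌊$60,012/8⌋ = $7,501 → take DB $9,689. Book value $52,323.
Year 2: DB = ⌊$52,323 × 125%/8⌋ = $8,175; SL = ⌊$50,323/7⌋ = $7,189 → take DB $8,175. Book value $44,148.
Year 3: DB = ⌊$44,148 × 125%/8⌋ = $6,898; SL = ⌊$42,148/6⌋ = $7,024 → take SL $7,024. Book value $37,124.
Year 4: DB = ⌊$37,124 × 125%/8⌋ = $5,800; SL = ⌊$35,124/5⌋ = $7,024 → take SL $7,024. Book value $30,100.
Year 5: DB = ⌊$30,100 × 125%/8⌋ = $4,703; SL = ⌊$28,100/4⌋ = $7,025 → take SL $7,025. Book value $23,075.
Year 6: DB = ⌊$23,075 × 125%/8⌋ = $3,605; SL = ⌊$21,075/3⌋ = $7,025 → take SL $7,025. Book value $16,050.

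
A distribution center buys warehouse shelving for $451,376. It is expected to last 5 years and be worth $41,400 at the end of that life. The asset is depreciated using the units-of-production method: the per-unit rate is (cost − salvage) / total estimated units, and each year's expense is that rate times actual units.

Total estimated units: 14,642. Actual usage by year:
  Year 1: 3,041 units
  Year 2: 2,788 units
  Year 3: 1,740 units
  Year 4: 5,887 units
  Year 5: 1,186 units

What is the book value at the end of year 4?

$74,608

Depreciable base = $451,376 − $41,400 = $409,976.
Rate = $409,976 / 14,642 units = $28 per unit.
Year 1: 3,041 × $28 = $85,148. Book value $366,228.
Year 2: 2,788 × $28 = $78,064. Book value $288,164.
Year 3: 1,740 × $28 = $48,720. Book value $239,444.
Year 4: 5,887 × $28 = $164,836. Book value $74,608.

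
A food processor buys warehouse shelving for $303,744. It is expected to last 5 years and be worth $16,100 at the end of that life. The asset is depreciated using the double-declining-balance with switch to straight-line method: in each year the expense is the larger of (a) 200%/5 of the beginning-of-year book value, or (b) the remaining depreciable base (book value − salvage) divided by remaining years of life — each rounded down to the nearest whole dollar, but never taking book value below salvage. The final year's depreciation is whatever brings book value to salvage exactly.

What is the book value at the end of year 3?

$65,610

Depreciable base = $303,744 − $16,100 = $287,644.
Year 1: DB = ⌊$303,744 × 200%/5⌋ = $121,497; SL = ⌊$287,644/5⌋ = $57,528 → take DB $121,497. Book value $182,247.
Year 2: DB = ⌊$182,247 × 200%/5⌋ = $72,898; SL = ⌊$166,147/4⌋ = $41,536 → take DB $72,898. Book value $109,349.
Year 3: DB = ⌊$109,349 × 200%/5⌋ = $43,739; SL = ⌊$93,249/3⌋ = $31,083 → take DB $43,739. Book value $65,610.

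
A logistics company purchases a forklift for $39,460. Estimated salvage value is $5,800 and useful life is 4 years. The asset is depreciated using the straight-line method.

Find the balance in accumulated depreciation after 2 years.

Depreciable base = $39,460 − $5,800 = $33,660.
Annual expense = $33,660 / 4 = $8,415.
End of year 1: book value $31,045.
End of year 2: book value $22,630.
Accumulated through year 2 = $39,460 − $22,630 = $16,830.

$16,830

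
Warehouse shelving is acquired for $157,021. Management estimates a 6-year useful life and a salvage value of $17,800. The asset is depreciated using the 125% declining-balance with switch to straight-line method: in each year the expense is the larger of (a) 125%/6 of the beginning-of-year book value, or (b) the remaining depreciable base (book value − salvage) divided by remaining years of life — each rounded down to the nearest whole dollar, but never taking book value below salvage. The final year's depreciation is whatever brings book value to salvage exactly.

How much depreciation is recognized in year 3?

$20,502

Depreciable base = $157,021 − $17,800 = $139,221.
Year 1: DB = ⌊$157,021 × 125%/6⌋ = $32,712; SL = ⌊$139,221/6⌋ = $23,203 → take DB $32,712. Book value $124,309.
Year 2: DB = ⌊$124,309 × 125%/6⌋ = $25,897; SL = ⌊$106,509/5⌋ = $21,301 → take DB $25,897. Book value $98,412.
Year 3: DB = ⌊$98,412 × 125%/6⌋ = $20,502; SL = ⌊$80,612/4⌋ = $20,153 → take DB $20,502. Book value $77,910.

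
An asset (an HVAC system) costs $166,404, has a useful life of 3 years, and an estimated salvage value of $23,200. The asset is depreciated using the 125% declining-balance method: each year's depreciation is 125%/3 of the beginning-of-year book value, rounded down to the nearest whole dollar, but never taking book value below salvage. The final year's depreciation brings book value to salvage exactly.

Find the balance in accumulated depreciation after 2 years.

$109,780

Depreciable base = $166,404 − $23,200 = $143,204.
Year 1: ⌊$166,404 × 125%/3⌋ = $69,335. Book value $97,069.
Year 2: ⌊$97,069 × 125%/3⌋ = $40,445. Book value $56,624.
Accumulated through year 2 = $166,404 − $56,624 = $109,780.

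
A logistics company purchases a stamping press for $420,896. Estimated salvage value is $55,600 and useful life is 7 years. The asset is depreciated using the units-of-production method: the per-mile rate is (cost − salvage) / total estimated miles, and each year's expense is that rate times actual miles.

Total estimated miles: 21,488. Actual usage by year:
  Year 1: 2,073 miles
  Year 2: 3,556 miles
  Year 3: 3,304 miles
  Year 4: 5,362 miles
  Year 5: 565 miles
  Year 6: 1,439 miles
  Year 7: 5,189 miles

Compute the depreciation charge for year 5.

$9,605

Depreciable base = $420,896 − $55,600 = $365,296.
Rate = $365,296 / 21,488 miles = $17 per mile.
Year 1: 2,073 × $17 = $35,241. Book value $385,655.
Year 2: 3,556 × $17 = $60,452. Book value $325,203.
Year 3: 3,304 × $17 = $56,168. Book value $269,035.
Year 4: 5,362 × $17 = $91,154. Book value $177,881.
Year 5: 565 × $17 = $9,605. Book value $168,276.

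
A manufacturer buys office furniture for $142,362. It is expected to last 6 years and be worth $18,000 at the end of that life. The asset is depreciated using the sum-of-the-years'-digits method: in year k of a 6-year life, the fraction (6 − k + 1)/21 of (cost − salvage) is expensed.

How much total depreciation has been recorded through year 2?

$65,142

Depreciable base = $142,362 − $18,000 = $124,362.
Sum of the years' digits = 6+5+4+3+2+1 = 21.
Year 1: $124,362 × 6/21 = $35,532. Book value $106,830.
Year 2: $124,362 × 5/21 = $29,610. Book value $77,220.
Accumulated through year 2 = $142,362 − $77,220 = $65,142.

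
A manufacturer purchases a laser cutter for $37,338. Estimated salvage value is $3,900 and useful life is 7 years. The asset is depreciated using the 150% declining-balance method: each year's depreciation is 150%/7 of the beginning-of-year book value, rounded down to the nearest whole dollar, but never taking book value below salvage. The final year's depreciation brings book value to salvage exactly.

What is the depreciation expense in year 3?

Depreciable base = $37,338 − $3,900 = $33,438.
Year 1: ⌊$37,338 × 150%/7⌋ = $8,001. Book value $29,337.
Year 2: ⌊$29,337 × 150%/7⌋ = $6,286. Book value $23,051.
Year 3: ⌊$23,051 × 150%/7⌋ = $4,939. Book value $18,112.

$4,939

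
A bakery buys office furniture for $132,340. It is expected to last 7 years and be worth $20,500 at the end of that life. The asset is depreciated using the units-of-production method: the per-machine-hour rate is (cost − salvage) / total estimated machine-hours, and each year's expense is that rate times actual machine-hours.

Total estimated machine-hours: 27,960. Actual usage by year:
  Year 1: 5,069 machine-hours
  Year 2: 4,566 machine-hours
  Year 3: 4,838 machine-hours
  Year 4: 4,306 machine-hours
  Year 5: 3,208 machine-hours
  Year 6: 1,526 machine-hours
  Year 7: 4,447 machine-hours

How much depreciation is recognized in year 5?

Depreciable base = $132,340 − $20,500 = $111,840.
Rate = $111,840 / 27,960 machine-hours = $4 per machine-hour.
Year 1: 5,069 × $4 = $20,276. Book value $112,064.
Year 2: 4,566 × $4 = $18,264. Book value $93,800.
Year 3: 4,838 × $4 = $19,352. Book value $74,448.
Year 4: 4,306 × $4 = $17,224. Book value $57,224.
Year 5: 3,208 × $4 = $12,832. Book value $44,392.

$12,832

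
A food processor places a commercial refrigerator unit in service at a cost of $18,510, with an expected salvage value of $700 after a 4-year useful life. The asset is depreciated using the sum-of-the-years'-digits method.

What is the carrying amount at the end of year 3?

$2,481

Depreciable base = $18,510 − $700 = $17,810.
Sum of the years' digits = 4+3+2+1 = 10.
Year 1: $17,810 × 4/10 = $7,124. Book value $11,386.
Year 2: $17,810 × 3/10 = $5,343. Book value $6,043.
Year 3: $17,810 × 2/10 = $3,562. Book value $2,481.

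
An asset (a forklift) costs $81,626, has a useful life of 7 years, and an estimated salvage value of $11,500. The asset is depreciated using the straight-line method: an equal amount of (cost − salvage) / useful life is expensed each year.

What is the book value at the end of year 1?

$71,608

Depreciable base = $81,626 − $11,500 = $70,126.
Annual expense = $70,126 / 7 = $10,018.
End of year 1: book value $71,608.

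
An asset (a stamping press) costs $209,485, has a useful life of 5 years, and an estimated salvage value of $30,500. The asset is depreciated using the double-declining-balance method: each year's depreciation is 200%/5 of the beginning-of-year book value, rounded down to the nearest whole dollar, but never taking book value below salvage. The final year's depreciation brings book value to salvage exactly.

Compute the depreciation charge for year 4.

Depreciable base = $209,485 − $30,500 = $178,985.
Year 1: ⌊$209,485 × 200%/5⌋ = $83,794. Book value $125,691.
Year 2: ⌊$125,691 × 200%/5⌋ = $50,276. Book value $75,415.
Year 3: ⌊$75,415 × 200%/5⌋ = $30,166. Book value $45,249.
Year 4: ⌊$45,249 × 200%/5⌋ = $18,099, capped at $14,749. Book value $30,500.

$14,749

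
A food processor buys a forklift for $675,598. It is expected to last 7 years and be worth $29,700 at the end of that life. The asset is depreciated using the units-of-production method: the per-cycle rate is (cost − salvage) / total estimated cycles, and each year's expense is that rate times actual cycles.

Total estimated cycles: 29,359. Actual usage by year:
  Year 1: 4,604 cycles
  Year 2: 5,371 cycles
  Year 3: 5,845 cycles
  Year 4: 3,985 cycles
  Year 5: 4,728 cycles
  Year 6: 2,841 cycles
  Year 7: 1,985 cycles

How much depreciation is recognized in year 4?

$87,670

Depreciable base = $675,598 − $29,700 = $645,898.
Rate = $645,898 / 29,359 cycles = $22 per cycle.
Year 1: 4,604 × $22 = $101,288. Book value $574,310.
Year 2: 5,371 × $22 = $118,162. Book value $456,148.
Year 3: 5,845 × $22 = $128,590. Book value $327,558.
Year 4: 3,985 × $22 = $87,670. Book value $239,888.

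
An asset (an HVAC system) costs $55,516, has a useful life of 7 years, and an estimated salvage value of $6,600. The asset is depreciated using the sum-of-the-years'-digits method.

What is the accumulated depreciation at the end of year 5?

$43,675

Depreciable base = $55,516 − $6,600 = $48,916.
Sum of the years' digits = 7+6+5+4+3+2+1 = 28.
Year 1: $48,916 × 7/28 = $12,229. Book value $43,287.
Year 2: $48,916 × 6/28 = $10,482. Book value $32,805.
Year 3: $48,916 × 5/28 = $8,735. Book value $24,070.
Year 4: $48,916 × 4/28 = $6,988. Book value $17,082.
Year 5: $48,916 × 3/28 = $5,241. Book value $11,841.
Accumulated through year 5 = $55,516 − $11,841 = $43,675.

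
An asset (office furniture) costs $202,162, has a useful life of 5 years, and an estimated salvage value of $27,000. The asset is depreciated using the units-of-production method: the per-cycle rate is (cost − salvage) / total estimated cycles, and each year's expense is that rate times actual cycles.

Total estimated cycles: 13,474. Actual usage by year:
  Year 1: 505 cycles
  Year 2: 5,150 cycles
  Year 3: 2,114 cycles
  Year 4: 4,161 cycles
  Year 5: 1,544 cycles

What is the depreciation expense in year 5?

Depreciable base = $202,162 − $27,000 = $175,162.
Rate = $175,162 / 13,474 cycles = $13 per cycle.
Year 1: 505 × $13 = $6,565. Book value $195,597.
Year 2: 5,150 × $13 = $66,950. Book value $128,647.
Year 3: 2,114 × $13 = $27,482. Book value $101,165.
Year 4: 4,161 × $13 = $54,093. Book value $47,072.
Year 5: 1,544 × $13 = $20,072. Book value $27,000.

$20,072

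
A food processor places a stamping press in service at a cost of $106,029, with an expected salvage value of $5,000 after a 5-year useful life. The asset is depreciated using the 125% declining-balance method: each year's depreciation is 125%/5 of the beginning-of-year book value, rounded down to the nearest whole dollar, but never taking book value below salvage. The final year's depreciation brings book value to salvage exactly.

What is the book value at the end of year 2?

$59,642

Depreciable base = $106,029 − $5,000 = $101,029.
Year 1: ⌊$106,029 × 125%/5⌋ = $26,507. Book value $79,522.
Year 2: ⌊$79,522 × 125%/5⌋ = $19,880. Book value $59,642.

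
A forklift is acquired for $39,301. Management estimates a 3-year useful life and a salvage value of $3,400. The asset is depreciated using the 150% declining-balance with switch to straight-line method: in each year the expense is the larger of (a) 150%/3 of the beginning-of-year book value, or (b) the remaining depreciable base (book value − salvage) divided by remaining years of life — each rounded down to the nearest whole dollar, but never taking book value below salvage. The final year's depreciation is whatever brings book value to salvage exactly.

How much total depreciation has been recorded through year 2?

$29,475

Depreciable base = $39,301 − $3,400 = $35,901.
Year 1: DB = ⌊$39,301 × 150%/3⌋ = $19,650; SL = ⌊$35,901/3⌋ = $11,967 → take DB $19,650. Book value $19,651.
Year 2: DB = ⌊$19,651 × 150%/3⌋ = $9,825; SL = ⌊$16,251/2⌋ = $8,125 → take DB $9,825. Book value $9,826.
Accumulated through year 2 = $39,301 − $9,826 = $29,475.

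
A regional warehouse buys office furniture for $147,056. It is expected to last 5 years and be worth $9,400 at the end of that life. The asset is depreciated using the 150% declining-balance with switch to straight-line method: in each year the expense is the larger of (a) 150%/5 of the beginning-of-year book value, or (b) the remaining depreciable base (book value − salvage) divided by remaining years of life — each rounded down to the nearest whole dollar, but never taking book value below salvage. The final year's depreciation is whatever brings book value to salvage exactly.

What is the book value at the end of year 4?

$29,921

Depreciable base = $147,056 − $9,400 = $137,656.
Year 1: DB = ⌊$147,056 × 150%/5⌋ = $44,116; SL = ⌊$137,656/5⌋ = $27,531 → take DB $44,116. Book value $102,940.
Year 2: DB = ⌊$102,940 × 150%/5⌋ = $30,882; SL = ⌊$93,540/4⌋ = $23,385 → take DB $30,882. Book value $72,058.
Year 3: DB = ⌊$72,058 × 150%/5⌋ = $21,617; SL = ⌊$62,658/3⌋ = $20,886 → take DB $21,617. Book value $50,441.
Year 4: DB = ⌊$50,441 × 150%/5⌋ = $15,132; SL = ⌊$41,041/2⌋ = $20,520 → take SL $20,520. Book value $29,921.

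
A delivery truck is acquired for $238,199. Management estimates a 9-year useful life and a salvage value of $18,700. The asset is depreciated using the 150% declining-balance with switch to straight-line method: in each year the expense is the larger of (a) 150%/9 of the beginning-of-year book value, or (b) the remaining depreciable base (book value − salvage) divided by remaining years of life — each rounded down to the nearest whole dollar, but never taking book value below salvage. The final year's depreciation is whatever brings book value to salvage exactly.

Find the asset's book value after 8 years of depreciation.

Depreciable base = $238,199 − $18,700 = $219,499.
Year 1: DB = ⌊$238,199 × 150%/9⌋ = $39,699; SL = ⌊$219,499/9⌋ = $24,388 → take DB $39,699. Book value $198,500.
Year 2: DB = ⌊$198,500 × 150%/9⌋ = $33,083; SL = ⌊$179,800/8⌋ = $22,475 → take DB $33,083. Book value $165,417.
Year 3: DB = ⌊$165,417 × 150%/9⌋ = $27,569; SL = ⌊$146,717/7⌋ = $20,959 → take DB $27,569. Book value $137,848.
Year 4: DB = ⌊$137,848 × 150%/9⌋ = $22,974; SL = ⌊$119,148/6⌋ = $19,858 → take DB $22,974. Book value $114,874.
Year 5: DB = ⌊$114,874 × 150%/9⌋ = $19,145; SL = ⌊$96,174/5⌋ = $19,234 → take SL $19,234. Book value $95,640.
Year 6: DB = ⌊$95,640 × 150%/9⌋ = $15,940; SL = ⌊$76,940/4⌋ = $19,235 → take SL $19,235. Book value $76,405.
Year 7: DB = ⌊$76,405 × 150%/9⌋ = $12,734; SL = ⌊$57,705/3⌋ = $19,235 → take SL $19,235. Book value $57,170.
Year 8: DB = ⌊$57,170 × 150%/9⌋ = $9,528; SL = ⌊$38,470/2⌋ = $19,235 → take SL $19,235. Book value $37,935.

$37,935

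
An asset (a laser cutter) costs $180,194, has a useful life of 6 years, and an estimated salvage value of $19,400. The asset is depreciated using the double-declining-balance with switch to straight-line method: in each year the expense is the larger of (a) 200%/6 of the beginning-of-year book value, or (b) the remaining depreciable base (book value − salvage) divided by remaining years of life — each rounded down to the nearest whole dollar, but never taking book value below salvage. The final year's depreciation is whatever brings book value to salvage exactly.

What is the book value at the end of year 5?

Depreciable base = $180,194 − $19,400 = $160,794.
Year 1: DB = ⌊$180,194 × 200%/6⌋ = $60,064; SL = ⌊$160,794/6⌋ = $26,799 → take DB $60,064. Book value $120,130.
Year 2: DB = ⌊$120,130 × 200%/6⌋ = $40,043; SL = ⌊$100,730/5⌋ = $20,146 → take DB $40,043. Book value $80,087.
Year 3: DB = ⌊$80,087 × 200%/6⌋ = $26,695; SL = ⌊$60,687/4⌋ = $15,171 → take DB $26,695. Book value $53,392.
Year 4: DB = ⌊$53,392 × 200%/6⌋ = $17,797; SL = ⌊$33,992/3⌋ = $11,330 → take DB $17,797. Book value $35,595.
Year 5: DB = ⌊$35,595 × 200%/6⌋ = $11,865; SL = ⌊$16,195/2⌋ = $8,097 → take DB $11,865. Book value $23,730.

$23,730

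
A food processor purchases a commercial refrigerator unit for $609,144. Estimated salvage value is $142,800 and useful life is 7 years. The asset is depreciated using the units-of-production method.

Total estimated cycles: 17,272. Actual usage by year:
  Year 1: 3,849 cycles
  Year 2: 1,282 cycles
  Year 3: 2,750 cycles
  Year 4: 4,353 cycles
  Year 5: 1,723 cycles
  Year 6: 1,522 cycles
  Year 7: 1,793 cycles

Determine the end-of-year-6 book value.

$191,211

Depreciable base = $609,144 − $142,800 = $466,344.
Rate = $466,344 / 17,272 cycles = $27 per cycle.
Year 1: 3,849 × $27 = $103,923. Book value $505,221.
Year 2: 1,282 × $27 = $34,614. Book value $470,607.
Year 3: 2,750 × $27 = $74,250. Book value $396,357.
Year 4: 4,353 × $27 = $117,531. Book value $278,826.
Year 5: 1,723 × $27 = $46,521. Book value $232,305.
Year 6: 1,522 × $27 = $41,094. Book value $191,211.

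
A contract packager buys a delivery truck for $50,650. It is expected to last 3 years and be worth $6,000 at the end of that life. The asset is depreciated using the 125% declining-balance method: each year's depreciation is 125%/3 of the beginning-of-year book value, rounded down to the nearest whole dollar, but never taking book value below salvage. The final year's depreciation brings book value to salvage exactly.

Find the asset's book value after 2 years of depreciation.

Depreciable base = $50,650 − $6,000 = $44,650.
Year 1: ⌊$50,650 × 125%/3⌋ = $21,104. Book value $29,546.
Year 2: ⌊$29,546 × 125%/3⌋ = $12,310. Book value $17,236.

$17,236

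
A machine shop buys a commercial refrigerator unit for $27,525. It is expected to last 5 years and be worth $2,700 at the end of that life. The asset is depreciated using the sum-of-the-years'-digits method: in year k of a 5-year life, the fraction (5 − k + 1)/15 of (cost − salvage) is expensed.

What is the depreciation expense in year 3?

Depreciable base = $27,525 − $2,700 = $24,825.
Sum of the years' digits = 5+4+3+2+1 = 15.
Year 1: $24,825 × 5/15 = $8,275. Book value $19,250.
Year 2: $24,825 × 4/15 = $6,620. Book value $12,630.
Year 3: $24,825 × 3/15 = $4,965. Book value $7,665.

$4,965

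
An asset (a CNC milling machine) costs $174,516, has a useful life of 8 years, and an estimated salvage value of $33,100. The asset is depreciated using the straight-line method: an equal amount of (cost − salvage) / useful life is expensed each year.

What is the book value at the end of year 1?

$156,839

Depreciable base = $174,516 − $33,100 = $141,416.
Annual expense = $141,416 / 8 = $17,677.
End of year 1: book value $156,839.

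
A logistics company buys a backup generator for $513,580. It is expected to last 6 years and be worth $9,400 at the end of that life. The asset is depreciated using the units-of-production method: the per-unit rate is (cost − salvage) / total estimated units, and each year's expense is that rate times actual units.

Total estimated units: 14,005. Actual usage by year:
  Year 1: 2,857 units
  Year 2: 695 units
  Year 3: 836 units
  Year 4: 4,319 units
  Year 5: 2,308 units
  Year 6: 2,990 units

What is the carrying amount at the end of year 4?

Depreciable base = $513,580 − $9,400 = $504,180.
Rate = $504,180 / 14,005 units = $36 per unit.
Year 1: 2,857 × $36 = $102,852. Book value $410,728.
Year 2: 695 × $36 = $25,020. Book value $385,708.
Year 3: 836 × $36 = $30,096. Book value $355,612.
Year 4: 4,319 × $36 = $155,484. Book value $200,128.

$200,128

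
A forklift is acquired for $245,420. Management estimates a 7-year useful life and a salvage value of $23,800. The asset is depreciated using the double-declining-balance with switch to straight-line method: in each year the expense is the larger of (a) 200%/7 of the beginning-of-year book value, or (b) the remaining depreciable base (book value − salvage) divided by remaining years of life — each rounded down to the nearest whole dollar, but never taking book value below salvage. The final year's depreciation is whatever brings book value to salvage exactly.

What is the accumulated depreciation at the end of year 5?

Depreciable base = $245,420 − $23,800 = $221,620.
Year 1: DB = ⌊$245,420 × 200%/7⌋ = $70,120; SL = ⌊$221,620/7⌋ = $31,660 → take DB $70,120. Book value $175,300.
Year 2: DB = ⌊$175,300 × 200%/7⌋ = $50,085; SL = ⌊$151,500/6⌋ = $25,250 → take DB $50,085. Book value $125,215.
Year 3: DB = ⌊$125,215 × 200%/7⌋ = $35,775; SL = ⌊$101,415/5⌋ = $20,283 → take DB $35,775. Book value $89,440.
Year 4: DB = ⌊$89,440 × 200%/7⌋ = $25,554; SL = ⌊$65,640/4⌋ = $16,410 → take DB $25,554. Book value $63,886.
Year 5: DB = ⌊$63,886 × 200%/7⌋ = $18,253; SL = ⌊$40,086/3⌋ = $13,362 → take DB $18,253. Book value $45,633.
Accumulated through year 5 = $245,420 − $45,633 = $199,787.

$199,787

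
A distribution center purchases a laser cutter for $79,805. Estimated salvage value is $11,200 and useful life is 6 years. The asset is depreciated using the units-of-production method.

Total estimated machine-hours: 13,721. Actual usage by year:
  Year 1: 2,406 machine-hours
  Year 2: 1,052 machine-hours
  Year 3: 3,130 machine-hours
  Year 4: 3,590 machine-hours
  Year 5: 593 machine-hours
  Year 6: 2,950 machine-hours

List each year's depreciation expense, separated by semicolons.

$12,030; $5,260; $15,650; $17,950; $2,965; $14,750

Depreciable base = $79,805 − $11,200 = $68,605.
Rate = $68,605 / 13,721 machine-hours = $5 per machine-hour.
Year 1: 2,406 × $5 = $12,030. Book value $67,775.
Year 2: 1,052 × $5 = $5,260. Book value $62,515.
Year 3: 3,130 × $5 = $15,650. Book value $46,865.
Year 4: 3,590 × $5 = $17,950. Book value $28,915.
Year 5: 593 × $5 = $2,965. Book value $25,950.
Year 6: 2,950 × $5 = $14,750. Book value $11,200.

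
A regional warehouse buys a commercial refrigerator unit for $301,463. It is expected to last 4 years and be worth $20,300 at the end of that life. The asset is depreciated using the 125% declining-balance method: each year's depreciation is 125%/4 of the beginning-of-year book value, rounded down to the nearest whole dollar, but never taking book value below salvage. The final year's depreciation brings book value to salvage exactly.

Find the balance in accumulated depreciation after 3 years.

Depreciable base = $301,463 − $20,300 = $281,163.
Year 1: ⌊$301,463 × 125%/4⌋ = $94,207. Book value $207,256.
Year 2: ⌊$207,256 × 125%/4⌋ = $64,767. Book value $142,489.
Year 3: ⌊$142,489 × 125%/4⌋ = $44,527. Book value $97,962.
Accumulated through year 3 = $301,463 − $97,962 = $203,501.

$203,501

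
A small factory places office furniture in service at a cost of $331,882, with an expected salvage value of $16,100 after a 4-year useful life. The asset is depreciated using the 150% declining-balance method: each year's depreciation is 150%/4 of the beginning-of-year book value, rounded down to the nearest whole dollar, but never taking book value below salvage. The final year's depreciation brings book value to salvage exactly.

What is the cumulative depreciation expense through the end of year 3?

$250,855

Depreciable base = $331,882 − $16,100 = $315,782.
Year 1: ⌊$331,882 × 150%/4⌋ = $124,455. Book value $207,427.
Year 2: ⌊$207,427 × 150%/4⌋ = $77,785. Book value $129,642.
Year 3: ⌊$129,642 × 150%/4⌋ = $48,615. Book value $81,027.
Accumulated through year 3 = $331,882 − $81,027 = $250,855.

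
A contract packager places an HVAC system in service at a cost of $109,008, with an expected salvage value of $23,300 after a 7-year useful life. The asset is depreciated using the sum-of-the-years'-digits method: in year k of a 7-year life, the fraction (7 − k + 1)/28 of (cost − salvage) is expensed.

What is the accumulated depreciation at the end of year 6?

Depreciable base = $109,008 − $23,300 = $85,708.
Sum of the years' digits = 7+6+5+4+3+2+1 = 28.
Year 1: $85,708 × 7/28 = $21,427. Book value $87,581.
Year 2: $85,708 × 6/28 = $18,366. Book value $69,215.
Year 3: $85,708 × 5/28 = $15,305. Book value $53,910.
Year 4: $85,708 × 4/28 = $12,244. Book value $41,666.
Year 5: $85,708 × 3/28 = $9,183. Book value $32,483.
Year 6: $85,708 × 2/28 = $6,122. Book value $26,361.
Accumulated through year 6 = $109,008 − $26,361 = $82,647.

$82,647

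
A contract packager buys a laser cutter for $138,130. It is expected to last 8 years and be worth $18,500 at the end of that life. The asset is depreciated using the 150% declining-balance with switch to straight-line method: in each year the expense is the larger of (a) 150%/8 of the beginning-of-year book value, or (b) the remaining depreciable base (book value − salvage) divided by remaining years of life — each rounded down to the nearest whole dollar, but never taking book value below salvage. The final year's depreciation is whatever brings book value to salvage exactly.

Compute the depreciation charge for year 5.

$11,287

Depreciable base = $138,130 − $18,500 = $119,630.
Year 1: DB = ⌊$138,130 × 150%/8⌋ = $25,899; SL = ⌊$119,630/8⌋ = $14,953 → take DB $25,899. Book value $112,231.
Year 2: DB = ⌊$112,231 × 150%/8⌋ = $21,043; SL = ⌊$93,731/7⌋ = $13,390 → take DB $21,043. Book value $91,188.
Year 3: DB = ⌊$91,188 × 150%/8⌋ = $17,097; SL = ⌊$72,688/6⌋ = $12,114 → take DB $17,097. Book value $74,091.
Year 4: DB = ⌊$74,091 × 150%/8⌋ = $13,892; SL = ⌊$55,591/5⌋ = $11,118 → take DB $13,892. Book value $60,199.
Year 5: DB = ⌊$60,199 × 150%/8⌋ = $11,287; SL = ⌊$41,699/4⌋ = $10,424 → take DB $11,287. Book value $48,912.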